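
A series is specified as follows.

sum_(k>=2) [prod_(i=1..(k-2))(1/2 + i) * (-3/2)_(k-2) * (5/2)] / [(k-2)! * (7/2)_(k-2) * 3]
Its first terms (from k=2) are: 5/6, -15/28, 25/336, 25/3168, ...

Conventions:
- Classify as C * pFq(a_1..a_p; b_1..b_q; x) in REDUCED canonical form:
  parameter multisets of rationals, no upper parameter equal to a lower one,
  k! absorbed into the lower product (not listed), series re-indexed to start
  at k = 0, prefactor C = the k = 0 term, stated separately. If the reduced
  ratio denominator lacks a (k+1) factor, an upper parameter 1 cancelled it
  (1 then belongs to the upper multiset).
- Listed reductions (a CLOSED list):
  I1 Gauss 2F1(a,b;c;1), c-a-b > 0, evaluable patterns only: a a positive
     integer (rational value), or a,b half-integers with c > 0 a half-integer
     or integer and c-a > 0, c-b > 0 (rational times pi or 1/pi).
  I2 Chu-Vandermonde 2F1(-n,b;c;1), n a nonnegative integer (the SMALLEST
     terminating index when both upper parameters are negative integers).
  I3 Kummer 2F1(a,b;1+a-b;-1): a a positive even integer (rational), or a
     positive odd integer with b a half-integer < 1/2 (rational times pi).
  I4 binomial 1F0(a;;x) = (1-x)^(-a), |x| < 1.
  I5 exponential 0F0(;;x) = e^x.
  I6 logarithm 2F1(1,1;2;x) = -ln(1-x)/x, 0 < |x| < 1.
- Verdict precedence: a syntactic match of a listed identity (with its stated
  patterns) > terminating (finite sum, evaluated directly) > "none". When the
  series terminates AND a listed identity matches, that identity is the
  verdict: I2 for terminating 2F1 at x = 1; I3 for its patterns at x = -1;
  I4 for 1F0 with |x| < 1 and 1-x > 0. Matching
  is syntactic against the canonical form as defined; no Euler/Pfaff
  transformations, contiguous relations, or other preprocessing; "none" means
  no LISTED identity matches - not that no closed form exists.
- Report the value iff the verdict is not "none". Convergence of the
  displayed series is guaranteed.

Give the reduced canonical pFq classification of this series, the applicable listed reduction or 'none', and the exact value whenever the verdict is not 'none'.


x = 1 here; the reduced form reads 2F1, upper {-3/2, 3/2}, lower {7/2}, C = 5/6. Verdict at x = 1: Gauss (I1, half-integer pattern) matches (x = 1; upper {-3/2, 3/2} half-integers, c = 7/2 in the evaluable pattern). Hence: (125/1024) * pi.

Structural cue: with t_0 = 5/6, the running product (C = 5/6) telescopes to a rising factorial.
Ratio: r(k) = 1 * (k-3/2) (k+3/2) / [(k+7/2) (k+1)] - rational in k, leading ratio 1; with t_0 = 5/6, classification follows.


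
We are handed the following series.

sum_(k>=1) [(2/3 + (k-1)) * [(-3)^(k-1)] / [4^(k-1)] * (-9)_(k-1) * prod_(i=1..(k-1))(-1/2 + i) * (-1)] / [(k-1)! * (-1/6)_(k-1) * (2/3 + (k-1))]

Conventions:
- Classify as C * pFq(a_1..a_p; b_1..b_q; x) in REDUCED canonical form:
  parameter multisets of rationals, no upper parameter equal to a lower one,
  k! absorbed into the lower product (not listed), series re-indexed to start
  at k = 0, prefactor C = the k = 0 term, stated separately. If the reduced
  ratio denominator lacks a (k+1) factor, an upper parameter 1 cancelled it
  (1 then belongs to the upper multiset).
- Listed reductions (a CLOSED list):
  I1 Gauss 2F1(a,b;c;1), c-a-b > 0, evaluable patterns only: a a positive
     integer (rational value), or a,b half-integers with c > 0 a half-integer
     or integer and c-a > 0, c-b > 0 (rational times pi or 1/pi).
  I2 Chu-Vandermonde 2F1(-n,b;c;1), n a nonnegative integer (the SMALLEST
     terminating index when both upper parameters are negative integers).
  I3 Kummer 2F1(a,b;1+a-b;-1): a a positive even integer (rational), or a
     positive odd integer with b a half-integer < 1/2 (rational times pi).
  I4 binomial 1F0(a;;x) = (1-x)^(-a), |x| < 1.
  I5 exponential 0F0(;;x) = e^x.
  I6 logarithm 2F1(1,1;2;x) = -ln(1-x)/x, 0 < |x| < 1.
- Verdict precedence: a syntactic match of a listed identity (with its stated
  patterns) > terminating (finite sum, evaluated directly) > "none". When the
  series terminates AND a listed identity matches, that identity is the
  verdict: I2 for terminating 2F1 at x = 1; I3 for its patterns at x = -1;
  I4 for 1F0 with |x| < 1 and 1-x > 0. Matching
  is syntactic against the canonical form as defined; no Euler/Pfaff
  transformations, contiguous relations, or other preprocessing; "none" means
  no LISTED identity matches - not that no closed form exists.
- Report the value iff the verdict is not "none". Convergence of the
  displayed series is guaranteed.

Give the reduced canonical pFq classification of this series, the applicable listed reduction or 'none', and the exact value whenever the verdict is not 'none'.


Classification (C = -1): 2F1 with upper {-9, 1/2}, lower {-1/6}, argument x = -3/4. Verdict: terminating. (-9)_k vanishes past k = 9, leaving a 10-term sum, computed directly. Value: 10240945205311199/7683785359360.

First insight: from the first term -1: striking the common factor k + 2/3 reduces the term (prefactor -1).
Step ratio: r(k) = (-3/4) * (k-9) (k+1/2) / [(k-1/6) (k+1)] - poly over poly, x = (-3/4) from leading terms; C = -1 at k = 0.


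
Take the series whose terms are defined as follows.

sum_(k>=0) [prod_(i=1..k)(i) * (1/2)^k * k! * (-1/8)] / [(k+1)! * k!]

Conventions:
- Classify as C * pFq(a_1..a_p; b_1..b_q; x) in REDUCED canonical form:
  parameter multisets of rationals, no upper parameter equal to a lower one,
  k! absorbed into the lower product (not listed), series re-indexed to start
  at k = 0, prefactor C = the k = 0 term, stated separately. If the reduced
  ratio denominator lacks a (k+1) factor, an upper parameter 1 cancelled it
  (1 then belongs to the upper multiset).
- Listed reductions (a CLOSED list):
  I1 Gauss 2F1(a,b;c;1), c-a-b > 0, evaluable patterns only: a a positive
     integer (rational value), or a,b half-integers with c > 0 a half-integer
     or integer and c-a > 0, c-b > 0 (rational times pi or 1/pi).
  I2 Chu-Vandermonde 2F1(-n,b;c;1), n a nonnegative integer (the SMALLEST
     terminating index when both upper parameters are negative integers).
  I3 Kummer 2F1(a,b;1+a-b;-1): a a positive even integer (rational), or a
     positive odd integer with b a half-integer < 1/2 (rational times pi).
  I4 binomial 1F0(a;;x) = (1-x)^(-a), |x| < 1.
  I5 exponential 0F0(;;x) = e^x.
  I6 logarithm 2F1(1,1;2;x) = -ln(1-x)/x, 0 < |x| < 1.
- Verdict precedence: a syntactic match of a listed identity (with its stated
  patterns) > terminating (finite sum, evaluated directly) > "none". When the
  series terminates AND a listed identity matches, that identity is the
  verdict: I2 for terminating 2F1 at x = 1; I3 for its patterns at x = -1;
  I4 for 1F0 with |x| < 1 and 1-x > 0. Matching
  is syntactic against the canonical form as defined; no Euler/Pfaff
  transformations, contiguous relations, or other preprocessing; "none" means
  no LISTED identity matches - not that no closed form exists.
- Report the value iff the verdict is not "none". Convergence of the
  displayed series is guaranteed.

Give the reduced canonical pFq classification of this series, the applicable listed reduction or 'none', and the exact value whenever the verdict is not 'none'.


Structural cue: t_0 = -1/8 here, and the denominator's factorial ratio (prefactor -1/8) is a lower Pochhammer.
Adjacent-term ratio: r(k) = (1/2) * (k+1) (k+1) / [(k+2) (k+1)] - rational; roots negated = parameters, x = (1/2), C = -1/8.

This is -1/8 * 2F1(1, 1; 2; 1/2) in reduced canonical form. Verdict: logarithm (I6) matches (the logarithm: parameters (1,1;2), x = 1/2). Hence: (1/4) * ln(1/2).


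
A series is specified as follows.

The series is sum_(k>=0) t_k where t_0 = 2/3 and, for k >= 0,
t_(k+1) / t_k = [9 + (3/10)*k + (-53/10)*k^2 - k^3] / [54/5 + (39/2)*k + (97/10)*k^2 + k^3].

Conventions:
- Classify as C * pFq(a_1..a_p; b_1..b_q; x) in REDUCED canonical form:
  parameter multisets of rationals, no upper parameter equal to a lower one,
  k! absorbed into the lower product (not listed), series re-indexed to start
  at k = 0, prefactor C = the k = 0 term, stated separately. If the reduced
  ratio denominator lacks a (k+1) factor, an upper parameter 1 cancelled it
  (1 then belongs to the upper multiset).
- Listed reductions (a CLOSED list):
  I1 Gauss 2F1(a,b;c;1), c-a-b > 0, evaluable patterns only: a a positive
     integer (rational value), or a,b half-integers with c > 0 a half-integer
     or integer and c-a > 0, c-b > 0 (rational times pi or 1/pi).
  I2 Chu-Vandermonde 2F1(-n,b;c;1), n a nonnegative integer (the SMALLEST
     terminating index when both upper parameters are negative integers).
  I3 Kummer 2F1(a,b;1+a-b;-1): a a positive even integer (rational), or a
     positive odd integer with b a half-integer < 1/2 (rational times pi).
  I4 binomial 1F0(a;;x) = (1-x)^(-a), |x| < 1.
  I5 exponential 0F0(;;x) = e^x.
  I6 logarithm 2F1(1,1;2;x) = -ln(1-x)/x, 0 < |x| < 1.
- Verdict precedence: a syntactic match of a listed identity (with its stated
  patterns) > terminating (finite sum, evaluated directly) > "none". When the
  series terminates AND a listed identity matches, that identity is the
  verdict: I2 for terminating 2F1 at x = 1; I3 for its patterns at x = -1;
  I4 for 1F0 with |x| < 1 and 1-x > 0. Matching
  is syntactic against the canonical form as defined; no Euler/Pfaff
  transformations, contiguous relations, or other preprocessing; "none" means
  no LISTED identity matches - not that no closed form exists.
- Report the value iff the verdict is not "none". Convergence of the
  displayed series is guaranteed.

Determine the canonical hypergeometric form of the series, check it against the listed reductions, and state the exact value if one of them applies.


Canonical form: C = 2/3 times 2F1 with upper {-6/5, 5}, lower {36/5}, x = -1. Verdict: none - at argument -1 the multisets {-6/5, 5} ; {36/5} match no listed identity.

Key step: x = (-1) and the ratio is unreduced: k + 3/2 divides both sides (prefactor 2/3).
Adjacent-term ratio: r(k) = (-1) * (k-6/5) (k+5) / [(k+36/5) (k+1)] ; factor over Q: parameters, x = (-1), and C = 2/3.


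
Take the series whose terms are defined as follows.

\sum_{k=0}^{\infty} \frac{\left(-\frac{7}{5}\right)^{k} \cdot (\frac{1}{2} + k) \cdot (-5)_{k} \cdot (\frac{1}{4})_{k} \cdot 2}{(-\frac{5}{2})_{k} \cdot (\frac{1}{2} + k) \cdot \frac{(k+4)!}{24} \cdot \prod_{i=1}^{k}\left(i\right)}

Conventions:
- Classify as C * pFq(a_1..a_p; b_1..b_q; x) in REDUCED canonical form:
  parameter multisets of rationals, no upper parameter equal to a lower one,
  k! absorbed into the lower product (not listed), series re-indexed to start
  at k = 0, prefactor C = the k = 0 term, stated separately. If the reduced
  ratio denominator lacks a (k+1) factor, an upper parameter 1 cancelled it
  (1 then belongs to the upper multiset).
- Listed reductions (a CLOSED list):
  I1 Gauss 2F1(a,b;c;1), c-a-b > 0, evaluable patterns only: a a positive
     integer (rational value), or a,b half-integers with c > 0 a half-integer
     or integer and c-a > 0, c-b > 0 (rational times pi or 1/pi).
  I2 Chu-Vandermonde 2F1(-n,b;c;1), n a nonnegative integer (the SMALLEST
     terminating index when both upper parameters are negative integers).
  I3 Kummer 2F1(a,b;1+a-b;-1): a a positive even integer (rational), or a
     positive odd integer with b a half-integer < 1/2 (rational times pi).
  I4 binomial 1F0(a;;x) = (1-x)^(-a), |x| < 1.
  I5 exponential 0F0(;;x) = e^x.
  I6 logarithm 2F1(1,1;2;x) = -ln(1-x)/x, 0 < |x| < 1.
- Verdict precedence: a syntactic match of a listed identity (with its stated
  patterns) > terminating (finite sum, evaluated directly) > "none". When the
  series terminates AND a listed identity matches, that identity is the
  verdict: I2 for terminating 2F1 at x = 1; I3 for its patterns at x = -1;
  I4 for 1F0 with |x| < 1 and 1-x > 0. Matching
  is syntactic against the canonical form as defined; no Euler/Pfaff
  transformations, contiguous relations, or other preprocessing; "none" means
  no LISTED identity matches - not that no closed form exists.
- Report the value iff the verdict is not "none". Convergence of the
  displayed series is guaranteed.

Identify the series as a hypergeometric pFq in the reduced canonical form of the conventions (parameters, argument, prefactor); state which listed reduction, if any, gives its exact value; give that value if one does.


Canonical form: C = 2 times 2F2 with upper {-5, \frac{1}{4}}, lower {-\frac{5}{2}, 5}, x = -\frac{7}{5}. Verdict: terminating at k = 5: the factor (-5)_k kills every later term; summing the 6 survivors is exact. Value: \frac{180385729}{108000000}.

First insight: t_0 = 2 here, and striking the common factor k + 1/2 reduces the term (C = 2).
Term ratio: r(k) = -\frac{7}{5} * (k-5) (k+\frac{1}{4}) / [(k-\frac{5}{2}) (k+5) (k+1)] - poly over poly, x = -\frac{7}{5} from leading terms; C = 2 at k = 0.


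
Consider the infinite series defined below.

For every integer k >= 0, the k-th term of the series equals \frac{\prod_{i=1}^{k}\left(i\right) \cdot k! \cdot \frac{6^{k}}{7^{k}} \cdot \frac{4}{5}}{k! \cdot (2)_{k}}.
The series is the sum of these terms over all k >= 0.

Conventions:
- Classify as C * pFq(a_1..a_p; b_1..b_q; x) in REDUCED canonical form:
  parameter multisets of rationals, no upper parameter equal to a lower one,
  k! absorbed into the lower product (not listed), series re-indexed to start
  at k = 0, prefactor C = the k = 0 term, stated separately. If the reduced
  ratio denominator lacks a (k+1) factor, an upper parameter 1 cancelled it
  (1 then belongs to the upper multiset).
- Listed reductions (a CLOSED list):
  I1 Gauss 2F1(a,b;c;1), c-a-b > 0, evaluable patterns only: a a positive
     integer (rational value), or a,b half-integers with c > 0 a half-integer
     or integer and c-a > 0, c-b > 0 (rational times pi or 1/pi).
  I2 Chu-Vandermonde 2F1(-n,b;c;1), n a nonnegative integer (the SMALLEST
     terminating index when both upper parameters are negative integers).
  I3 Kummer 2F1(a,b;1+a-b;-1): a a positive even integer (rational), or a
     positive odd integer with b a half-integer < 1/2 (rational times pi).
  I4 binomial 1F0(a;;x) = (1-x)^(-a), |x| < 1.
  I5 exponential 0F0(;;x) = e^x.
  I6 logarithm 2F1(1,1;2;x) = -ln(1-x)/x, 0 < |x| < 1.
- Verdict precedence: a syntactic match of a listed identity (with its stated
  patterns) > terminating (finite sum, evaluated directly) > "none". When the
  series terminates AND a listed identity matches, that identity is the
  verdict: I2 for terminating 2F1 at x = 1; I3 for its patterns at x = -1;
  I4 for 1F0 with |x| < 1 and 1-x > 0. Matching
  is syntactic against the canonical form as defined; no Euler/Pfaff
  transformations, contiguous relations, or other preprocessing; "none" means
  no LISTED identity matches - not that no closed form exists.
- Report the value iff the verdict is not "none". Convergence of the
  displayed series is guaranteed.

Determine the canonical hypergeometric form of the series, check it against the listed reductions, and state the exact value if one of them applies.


Structural cue: with t_0 = \frac{4}{5}, the running product (C = 4/5, x = 6/7) telescopes to a rising factorial.
Consecutive-term ratio: r(k) = \frac{6}{7} * (k+1) (k+1) / [(k+2) (k+1)] - rational in k. x = \frac{6}{7}; t_0 = \frac{4}{5}; negate the roots.

With C = \frac{4}{5}: the canonical form is 2F1(1, 1; 2; \frac{6}{7}). Verdict at x = \frac{6}{7}: the logarithmic series (I6) matches (the logarithm: parameters (1,1;2), x = \frac{6}{7}). Value: \left(-\frac{14}{15}\right) \cdot \ln\left(\frac{1}{7}\right).


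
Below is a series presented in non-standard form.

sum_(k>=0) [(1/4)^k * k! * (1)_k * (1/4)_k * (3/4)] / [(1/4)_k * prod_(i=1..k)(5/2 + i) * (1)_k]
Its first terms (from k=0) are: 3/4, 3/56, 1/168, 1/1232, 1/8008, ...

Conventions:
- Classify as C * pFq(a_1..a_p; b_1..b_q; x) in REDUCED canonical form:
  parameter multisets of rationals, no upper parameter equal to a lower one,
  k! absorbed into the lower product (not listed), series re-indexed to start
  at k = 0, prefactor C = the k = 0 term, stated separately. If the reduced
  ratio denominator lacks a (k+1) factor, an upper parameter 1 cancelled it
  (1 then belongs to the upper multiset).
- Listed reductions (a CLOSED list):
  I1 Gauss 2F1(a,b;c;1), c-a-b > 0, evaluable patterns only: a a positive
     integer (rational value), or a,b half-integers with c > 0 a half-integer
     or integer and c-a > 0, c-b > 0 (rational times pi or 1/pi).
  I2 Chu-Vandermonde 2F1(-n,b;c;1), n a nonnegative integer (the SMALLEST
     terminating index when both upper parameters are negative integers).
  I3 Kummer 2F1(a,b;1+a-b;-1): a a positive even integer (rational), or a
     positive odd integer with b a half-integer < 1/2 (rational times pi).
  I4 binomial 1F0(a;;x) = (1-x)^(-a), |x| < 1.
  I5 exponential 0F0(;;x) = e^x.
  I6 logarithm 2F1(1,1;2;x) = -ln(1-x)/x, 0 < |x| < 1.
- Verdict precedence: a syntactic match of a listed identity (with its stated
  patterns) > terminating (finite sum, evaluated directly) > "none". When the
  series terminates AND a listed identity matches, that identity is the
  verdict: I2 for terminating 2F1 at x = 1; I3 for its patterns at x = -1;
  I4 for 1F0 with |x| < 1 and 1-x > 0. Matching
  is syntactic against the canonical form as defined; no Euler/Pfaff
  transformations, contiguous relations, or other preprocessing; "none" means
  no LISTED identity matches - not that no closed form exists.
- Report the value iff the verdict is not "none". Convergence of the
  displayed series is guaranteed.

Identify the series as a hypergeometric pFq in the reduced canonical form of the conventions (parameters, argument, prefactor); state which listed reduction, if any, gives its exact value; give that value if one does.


Structural cue: t_0 = 3/4 here, and the lower running product (C = 3/4) is a rising factorial.
Term ratio: r(k) = (1/4) * (k+1) (k+1) / [(k+7/2) (k+1)] - rational; roots negated = parameters, x = (1/4), C = 3/4.

Reduced: x = 1/4, 2F1, upper = {1, 1}, lower = {7/2}, C = 3/4. Verdict: none - at argument 1/4 the multisets {1, 1} ; {7/2} match no listed identity.


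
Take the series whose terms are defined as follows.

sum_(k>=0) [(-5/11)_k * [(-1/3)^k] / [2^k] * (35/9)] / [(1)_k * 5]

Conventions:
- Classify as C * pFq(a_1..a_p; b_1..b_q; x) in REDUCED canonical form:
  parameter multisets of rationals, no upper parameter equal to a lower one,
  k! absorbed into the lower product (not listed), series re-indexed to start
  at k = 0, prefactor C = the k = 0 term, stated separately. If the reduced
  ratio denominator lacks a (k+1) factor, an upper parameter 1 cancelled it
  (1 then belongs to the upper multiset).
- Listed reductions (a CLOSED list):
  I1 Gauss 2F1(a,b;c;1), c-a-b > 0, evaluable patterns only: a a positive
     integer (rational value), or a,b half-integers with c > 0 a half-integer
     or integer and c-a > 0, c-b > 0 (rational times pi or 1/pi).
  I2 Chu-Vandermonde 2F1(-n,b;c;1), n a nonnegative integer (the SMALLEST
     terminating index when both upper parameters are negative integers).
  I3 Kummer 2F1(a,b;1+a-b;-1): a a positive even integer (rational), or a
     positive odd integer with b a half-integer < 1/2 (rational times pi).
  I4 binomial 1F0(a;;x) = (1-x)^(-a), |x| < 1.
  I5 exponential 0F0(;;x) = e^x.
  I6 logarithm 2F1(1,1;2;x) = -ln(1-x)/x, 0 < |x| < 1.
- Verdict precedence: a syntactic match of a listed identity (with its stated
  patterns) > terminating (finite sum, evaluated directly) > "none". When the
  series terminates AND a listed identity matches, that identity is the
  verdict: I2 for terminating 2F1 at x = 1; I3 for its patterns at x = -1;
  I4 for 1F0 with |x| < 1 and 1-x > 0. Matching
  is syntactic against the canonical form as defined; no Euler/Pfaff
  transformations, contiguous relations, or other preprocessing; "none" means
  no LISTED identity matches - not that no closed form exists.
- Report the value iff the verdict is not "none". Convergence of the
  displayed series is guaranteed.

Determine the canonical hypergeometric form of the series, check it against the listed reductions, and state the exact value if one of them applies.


At argument -1/6: a 1F0 with upper {-5/11}, lower {-}, scaled by C = 7/9. Verdict: binomial (I4) matches (the 1F0 binomial series: exponent 5/11, x = -1/6). Hence: (7/9) * (7/6)^(5/11).

The tell: t_0 being 7/9, (1)_k (C = 7/9) is k! itself.
Consecutive-term ratio: r(k) = (-1/6) * (k-5/11) / [(k+1)] - rational; roots negated = parameters, x = (-1/6), C = 7/9.


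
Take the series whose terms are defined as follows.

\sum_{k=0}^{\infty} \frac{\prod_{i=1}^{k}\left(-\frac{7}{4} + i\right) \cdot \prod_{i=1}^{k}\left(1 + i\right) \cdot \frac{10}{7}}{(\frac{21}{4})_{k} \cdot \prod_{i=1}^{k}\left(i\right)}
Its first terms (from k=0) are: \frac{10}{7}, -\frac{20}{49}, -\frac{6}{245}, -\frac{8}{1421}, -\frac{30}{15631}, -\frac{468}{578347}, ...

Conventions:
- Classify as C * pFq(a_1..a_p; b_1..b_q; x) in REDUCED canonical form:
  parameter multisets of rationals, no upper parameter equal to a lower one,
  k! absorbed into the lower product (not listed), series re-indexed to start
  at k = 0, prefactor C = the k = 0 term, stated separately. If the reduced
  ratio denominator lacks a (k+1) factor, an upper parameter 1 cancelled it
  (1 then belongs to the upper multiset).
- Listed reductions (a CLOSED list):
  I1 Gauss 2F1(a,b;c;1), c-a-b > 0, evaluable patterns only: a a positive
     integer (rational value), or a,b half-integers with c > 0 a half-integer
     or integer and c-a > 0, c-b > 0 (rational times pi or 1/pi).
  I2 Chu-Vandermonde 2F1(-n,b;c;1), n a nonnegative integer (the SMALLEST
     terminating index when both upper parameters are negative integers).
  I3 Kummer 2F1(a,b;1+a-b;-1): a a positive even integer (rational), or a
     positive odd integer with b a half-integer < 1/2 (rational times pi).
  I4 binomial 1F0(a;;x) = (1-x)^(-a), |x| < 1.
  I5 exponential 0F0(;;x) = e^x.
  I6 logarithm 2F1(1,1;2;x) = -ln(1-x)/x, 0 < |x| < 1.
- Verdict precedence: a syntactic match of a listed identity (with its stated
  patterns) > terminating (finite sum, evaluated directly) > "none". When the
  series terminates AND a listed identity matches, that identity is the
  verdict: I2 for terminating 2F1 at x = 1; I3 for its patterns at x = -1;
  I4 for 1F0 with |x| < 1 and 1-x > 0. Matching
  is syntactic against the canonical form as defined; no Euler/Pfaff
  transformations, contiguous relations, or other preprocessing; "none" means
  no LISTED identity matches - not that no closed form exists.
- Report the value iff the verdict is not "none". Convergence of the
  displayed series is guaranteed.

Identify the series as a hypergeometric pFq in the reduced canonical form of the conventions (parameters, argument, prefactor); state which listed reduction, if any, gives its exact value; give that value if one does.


With C = \frac{10}{7}: the canonical form is 2F1(-\frac{3}{4}, 2; \frac{21}{4}; 1). Verdict: the Gauss summation I1 applies (x = 1: the Gamma ratio telescopes since c-a-b = 4 > 0 and a = 2 in Z>0). Value: \frac{221}{224}.

Structural cue: t_0 being \frac{10}{7}, the running product (C = 10/7, x = 1) telescopes to a rising factorial.
Ratio: r(k) = 1 * (k-\frac{3}{4}) (k+2) / [(k+\frac{21}{4}) (k+1)] - rational in k, leading ratio 1; with t_0 = \frac{10}{7}, classification follows.


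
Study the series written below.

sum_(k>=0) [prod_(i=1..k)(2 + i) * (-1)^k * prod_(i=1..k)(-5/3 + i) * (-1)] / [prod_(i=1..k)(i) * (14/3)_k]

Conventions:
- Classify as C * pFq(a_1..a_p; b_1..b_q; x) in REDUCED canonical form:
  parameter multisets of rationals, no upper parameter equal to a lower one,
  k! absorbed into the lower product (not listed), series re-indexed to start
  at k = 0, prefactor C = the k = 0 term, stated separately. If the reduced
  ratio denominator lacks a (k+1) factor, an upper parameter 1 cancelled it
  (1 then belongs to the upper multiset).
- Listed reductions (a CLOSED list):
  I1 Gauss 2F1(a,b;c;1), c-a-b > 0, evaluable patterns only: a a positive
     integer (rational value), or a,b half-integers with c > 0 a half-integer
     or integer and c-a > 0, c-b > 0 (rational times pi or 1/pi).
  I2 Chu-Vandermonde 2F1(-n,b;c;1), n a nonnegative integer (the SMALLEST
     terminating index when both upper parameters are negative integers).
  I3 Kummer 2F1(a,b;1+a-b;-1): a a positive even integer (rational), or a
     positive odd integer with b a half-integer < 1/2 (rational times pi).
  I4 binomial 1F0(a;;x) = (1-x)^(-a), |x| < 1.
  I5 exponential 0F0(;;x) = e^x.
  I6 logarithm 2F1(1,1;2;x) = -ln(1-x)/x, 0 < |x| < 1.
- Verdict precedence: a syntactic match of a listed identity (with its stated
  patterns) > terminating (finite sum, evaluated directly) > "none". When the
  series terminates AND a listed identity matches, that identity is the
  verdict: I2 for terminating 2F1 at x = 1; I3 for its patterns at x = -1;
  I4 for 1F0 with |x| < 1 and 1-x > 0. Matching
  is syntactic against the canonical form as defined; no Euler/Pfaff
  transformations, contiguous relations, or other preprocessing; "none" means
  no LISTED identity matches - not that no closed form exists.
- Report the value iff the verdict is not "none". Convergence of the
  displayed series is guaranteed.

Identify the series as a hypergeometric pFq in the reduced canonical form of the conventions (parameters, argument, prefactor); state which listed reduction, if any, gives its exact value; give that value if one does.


At argument -1: a 2F1 with upper {-2/3, 3}, lower {14/3}, scaled by C = -1. Verdict: none here - no I1-I6 shape fits x = -1 with lower {14/3}.

Key step: t_0 = -1 here, and the product of the first k integers (prefactor -1) is k!.
Adjacent-term ratio: r(k) = (-1) * (k-2/3) (k+3) / [(k+14/3) (k+1)] - poly over poly, x = (-1) from leading terms; C = -1 at k = 0.


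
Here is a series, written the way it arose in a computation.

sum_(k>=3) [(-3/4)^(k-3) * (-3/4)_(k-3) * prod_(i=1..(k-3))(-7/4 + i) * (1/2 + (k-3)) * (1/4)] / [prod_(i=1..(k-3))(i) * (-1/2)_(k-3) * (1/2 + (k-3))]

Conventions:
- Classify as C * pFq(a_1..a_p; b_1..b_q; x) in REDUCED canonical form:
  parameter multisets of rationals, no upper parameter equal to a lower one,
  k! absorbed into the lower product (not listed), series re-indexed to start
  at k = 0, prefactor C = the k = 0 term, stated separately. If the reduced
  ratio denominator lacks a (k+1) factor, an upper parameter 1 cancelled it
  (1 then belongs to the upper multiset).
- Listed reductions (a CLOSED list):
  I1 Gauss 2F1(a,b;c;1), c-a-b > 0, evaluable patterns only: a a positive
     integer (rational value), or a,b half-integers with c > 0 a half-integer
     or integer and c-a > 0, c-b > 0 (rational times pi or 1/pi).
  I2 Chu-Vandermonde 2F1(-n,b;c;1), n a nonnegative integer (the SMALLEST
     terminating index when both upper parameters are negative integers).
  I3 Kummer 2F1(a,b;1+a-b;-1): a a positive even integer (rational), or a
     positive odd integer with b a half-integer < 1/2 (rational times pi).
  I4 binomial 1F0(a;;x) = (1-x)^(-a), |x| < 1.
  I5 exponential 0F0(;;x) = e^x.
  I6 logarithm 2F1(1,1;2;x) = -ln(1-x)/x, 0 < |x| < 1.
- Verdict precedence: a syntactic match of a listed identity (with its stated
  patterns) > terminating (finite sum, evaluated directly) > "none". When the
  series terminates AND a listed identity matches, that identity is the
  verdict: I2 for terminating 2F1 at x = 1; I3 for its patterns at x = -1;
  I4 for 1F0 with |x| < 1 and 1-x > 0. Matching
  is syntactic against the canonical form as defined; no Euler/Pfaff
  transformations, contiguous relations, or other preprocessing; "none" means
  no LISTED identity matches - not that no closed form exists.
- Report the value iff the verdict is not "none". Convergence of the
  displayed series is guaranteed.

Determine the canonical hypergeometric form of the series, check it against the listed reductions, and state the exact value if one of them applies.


This is 1/4 * 2F1(-3/4, -3/4; -1/2; -3/4) in reduced canonical form. Verdict: none - this 2F1 at x = -3/4 matches no listed pattern, and upper {-3/4, -3/4} holds no stopper.

First insight: x = (-3/4) and the factor k + 1/2 cancels (top and bottom), leaving prefactor 1/4.
Adjacent-term ratio: r(k) = (-3/4) * (k-3/4) (k-3/4) / [(k-1/2) (k+1)] ; factor over Q: parameters, x = (-3/4), and C = 1/4.


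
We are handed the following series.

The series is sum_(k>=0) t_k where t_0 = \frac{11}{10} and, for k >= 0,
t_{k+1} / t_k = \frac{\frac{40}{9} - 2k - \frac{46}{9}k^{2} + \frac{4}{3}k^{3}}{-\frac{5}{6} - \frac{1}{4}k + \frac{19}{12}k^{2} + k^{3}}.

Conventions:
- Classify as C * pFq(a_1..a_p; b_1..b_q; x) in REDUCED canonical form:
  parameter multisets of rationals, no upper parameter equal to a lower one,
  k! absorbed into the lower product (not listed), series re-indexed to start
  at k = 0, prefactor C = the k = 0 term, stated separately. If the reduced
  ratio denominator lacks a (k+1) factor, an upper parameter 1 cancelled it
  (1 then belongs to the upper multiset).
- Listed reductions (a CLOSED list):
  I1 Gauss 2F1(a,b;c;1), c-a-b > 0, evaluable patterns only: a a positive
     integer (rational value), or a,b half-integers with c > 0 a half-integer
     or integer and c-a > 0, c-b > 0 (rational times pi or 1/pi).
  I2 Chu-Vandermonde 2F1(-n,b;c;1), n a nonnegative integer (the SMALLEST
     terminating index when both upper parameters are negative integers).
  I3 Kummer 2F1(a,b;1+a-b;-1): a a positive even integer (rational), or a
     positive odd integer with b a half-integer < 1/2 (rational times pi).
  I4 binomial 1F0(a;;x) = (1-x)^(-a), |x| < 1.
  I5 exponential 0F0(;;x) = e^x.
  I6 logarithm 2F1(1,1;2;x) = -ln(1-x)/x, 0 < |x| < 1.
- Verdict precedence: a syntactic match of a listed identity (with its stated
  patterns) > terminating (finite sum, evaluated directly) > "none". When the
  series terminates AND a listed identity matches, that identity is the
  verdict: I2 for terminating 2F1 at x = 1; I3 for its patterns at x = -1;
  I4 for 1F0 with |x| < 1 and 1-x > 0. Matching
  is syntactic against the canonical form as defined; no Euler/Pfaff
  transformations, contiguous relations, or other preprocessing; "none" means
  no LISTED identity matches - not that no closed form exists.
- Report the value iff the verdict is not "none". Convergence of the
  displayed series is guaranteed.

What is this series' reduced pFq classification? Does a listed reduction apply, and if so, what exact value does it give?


Classification (C = \frac{11}{10}): 3F2 with upper {-4, -\frac{5}{6}, 1}, lower {-\frac{2}{3}, \frac{5}{4}}, argument x = \frac{4}{3}. Verdict: terminating at k = 4: the factor (-4)_k kills every later term; summing the 5 survivors is exact. Sum: -\frac{1184227}{537030}.

Key observation: from the first term \frac{11}{10}: roots of the ratio polynomials (prefactor 11/10) are the negated parameters.
Consecutive-term ratio: r(k) = \frac{4}{3} * (k-4) (k-\frac{5}{6}) (k+1) / [(k-\frac{2}{3}) (k+\frac{5}{4}) (k+1)] - rational in k. x = \frac{4}{3}; t_0 = \frac{11}{10}; negate the roots.


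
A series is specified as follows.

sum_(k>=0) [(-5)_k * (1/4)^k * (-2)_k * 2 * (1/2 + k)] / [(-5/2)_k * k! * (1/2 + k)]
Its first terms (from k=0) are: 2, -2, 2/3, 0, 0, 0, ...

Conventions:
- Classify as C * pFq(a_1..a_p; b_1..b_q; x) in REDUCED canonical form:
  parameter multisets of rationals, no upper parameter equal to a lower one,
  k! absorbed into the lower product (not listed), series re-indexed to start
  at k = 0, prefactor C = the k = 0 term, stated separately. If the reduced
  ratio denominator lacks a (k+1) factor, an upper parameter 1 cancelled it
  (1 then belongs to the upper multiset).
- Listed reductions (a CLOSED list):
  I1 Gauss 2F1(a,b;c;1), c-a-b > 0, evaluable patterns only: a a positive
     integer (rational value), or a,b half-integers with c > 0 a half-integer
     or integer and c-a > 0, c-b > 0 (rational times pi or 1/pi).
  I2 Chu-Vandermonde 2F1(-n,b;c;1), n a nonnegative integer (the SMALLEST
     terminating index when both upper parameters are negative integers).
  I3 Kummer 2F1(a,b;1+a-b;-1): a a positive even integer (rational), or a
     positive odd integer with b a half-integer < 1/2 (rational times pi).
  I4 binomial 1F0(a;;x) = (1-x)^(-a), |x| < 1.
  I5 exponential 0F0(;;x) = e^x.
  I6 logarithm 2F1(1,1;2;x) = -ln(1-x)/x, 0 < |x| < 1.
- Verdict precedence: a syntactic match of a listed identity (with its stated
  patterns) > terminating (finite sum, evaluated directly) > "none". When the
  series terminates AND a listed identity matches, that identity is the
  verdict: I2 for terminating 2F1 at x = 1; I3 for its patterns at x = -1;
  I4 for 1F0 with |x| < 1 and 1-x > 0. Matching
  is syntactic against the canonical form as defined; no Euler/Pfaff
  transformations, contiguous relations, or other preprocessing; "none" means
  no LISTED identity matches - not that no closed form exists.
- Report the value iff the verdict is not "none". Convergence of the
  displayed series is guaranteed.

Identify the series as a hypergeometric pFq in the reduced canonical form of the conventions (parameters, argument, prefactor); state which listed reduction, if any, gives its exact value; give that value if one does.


Reduced: x = 1/4, 2F1, upper = {-5, -2}, lower = {-5/2}, C = 2. Verdict: terminating at k = 2: the factor (-2)_k kills every later term; summing the 3 survivors is exact. Exact value: 2/3.

Key observation: from the first term 2: k + 1/2 divides numerator and denominator alike; C = 2 after cancelling.
Consecutive-term ratio: r(k) = (1/4) * (k-5) (k-2) / [(k-5/2) (k+1)] - rational in k, leading ratio (1/4); with t_0 = 2, classification follows.


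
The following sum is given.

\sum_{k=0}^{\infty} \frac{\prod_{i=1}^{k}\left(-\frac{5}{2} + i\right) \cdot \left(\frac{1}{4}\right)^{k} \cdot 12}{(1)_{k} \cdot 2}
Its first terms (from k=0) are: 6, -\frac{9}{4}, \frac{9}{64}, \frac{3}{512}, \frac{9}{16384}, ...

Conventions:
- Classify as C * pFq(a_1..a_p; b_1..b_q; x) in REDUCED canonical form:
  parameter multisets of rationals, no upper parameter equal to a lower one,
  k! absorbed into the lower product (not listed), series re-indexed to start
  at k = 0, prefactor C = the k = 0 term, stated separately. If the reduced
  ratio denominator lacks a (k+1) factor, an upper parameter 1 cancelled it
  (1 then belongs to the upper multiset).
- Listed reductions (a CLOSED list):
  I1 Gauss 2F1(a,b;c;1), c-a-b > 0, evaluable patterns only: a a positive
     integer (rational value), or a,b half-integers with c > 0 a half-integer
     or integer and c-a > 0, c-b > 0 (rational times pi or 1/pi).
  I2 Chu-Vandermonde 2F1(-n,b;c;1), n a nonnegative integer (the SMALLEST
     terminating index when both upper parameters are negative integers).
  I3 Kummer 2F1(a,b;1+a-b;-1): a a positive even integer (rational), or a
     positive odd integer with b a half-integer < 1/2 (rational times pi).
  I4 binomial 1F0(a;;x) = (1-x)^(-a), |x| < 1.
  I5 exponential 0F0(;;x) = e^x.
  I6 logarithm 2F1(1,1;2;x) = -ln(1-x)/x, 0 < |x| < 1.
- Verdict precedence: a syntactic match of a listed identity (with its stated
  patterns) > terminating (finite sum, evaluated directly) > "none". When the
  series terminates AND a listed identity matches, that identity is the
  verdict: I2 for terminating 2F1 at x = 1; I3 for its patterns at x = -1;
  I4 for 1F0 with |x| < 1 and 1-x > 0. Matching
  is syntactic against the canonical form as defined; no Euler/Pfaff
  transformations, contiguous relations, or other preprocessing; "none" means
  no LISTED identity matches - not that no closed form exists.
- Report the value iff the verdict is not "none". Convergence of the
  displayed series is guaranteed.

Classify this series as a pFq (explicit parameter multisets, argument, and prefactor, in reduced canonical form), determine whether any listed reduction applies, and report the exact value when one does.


Canonical form: C = 6 times 1F0 with upper {-\frac{3}{2}}, lower {-}, x = \frac{1}{4}. Verdict: binomial (I4) fires (the 1F0 binomial series: exponent 3/2, x = \frac{1}{4}). Hence: 6 \cdot \left(\frac{3}{4}\right)^{\frac{3}{2}}.

The tell: with t_0 = 6, the constant factors (C = 6, x = 1/4) combine into one prefactor.
Ratio: r(k) = \frac{1}{4} * (k-\frac{3}{2}) / [(k+1)] - rational in k. x = \frac{1}{4}; t_0 = 6; negate the roots.


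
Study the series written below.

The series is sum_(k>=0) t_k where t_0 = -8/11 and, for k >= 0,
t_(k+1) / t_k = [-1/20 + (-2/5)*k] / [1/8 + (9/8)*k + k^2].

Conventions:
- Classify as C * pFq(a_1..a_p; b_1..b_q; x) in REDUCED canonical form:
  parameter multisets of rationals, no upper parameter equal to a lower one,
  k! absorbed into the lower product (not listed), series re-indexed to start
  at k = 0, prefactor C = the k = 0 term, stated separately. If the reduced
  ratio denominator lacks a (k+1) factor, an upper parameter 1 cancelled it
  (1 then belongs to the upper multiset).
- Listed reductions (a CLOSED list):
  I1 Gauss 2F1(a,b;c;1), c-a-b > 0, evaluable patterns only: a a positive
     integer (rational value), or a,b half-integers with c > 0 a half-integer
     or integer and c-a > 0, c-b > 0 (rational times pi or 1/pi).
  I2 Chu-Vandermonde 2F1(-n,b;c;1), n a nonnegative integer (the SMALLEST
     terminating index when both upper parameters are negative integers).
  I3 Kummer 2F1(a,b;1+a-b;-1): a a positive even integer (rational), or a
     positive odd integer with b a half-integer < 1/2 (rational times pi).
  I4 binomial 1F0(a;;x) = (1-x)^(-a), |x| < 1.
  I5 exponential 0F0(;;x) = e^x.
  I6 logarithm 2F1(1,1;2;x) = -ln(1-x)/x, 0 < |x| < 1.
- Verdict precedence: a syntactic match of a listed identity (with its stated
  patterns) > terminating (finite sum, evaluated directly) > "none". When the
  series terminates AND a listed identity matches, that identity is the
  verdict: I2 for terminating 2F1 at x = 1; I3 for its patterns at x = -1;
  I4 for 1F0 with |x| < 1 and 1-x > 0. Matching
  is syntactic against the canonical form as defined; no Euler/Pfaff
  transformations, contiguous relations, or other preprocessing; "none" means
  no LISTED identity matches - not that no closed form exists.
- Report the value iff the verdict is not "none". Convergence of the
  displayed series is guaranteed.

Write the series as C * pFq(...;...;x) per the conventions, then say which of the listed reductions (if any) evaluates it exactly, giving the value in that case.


The series (x = -2/5) is 0F0: upper {-}, lower {-}, prefactor -8/11. Verdict at x = -2/5: exponential (I5) matches (the 0F0 exponential series at x = -2/5). Exact value: (-8/11) * e^(-2/5).

The tell: with t_0 = -8/11, factor the ratio over Q (prefactor -8/11): negated roots = parameters.
Term ratio: r(k) = (-2/5) * 1 / [(k+1)] ; factor over Q: parameters, x = (-2/5), and C = -8/11.


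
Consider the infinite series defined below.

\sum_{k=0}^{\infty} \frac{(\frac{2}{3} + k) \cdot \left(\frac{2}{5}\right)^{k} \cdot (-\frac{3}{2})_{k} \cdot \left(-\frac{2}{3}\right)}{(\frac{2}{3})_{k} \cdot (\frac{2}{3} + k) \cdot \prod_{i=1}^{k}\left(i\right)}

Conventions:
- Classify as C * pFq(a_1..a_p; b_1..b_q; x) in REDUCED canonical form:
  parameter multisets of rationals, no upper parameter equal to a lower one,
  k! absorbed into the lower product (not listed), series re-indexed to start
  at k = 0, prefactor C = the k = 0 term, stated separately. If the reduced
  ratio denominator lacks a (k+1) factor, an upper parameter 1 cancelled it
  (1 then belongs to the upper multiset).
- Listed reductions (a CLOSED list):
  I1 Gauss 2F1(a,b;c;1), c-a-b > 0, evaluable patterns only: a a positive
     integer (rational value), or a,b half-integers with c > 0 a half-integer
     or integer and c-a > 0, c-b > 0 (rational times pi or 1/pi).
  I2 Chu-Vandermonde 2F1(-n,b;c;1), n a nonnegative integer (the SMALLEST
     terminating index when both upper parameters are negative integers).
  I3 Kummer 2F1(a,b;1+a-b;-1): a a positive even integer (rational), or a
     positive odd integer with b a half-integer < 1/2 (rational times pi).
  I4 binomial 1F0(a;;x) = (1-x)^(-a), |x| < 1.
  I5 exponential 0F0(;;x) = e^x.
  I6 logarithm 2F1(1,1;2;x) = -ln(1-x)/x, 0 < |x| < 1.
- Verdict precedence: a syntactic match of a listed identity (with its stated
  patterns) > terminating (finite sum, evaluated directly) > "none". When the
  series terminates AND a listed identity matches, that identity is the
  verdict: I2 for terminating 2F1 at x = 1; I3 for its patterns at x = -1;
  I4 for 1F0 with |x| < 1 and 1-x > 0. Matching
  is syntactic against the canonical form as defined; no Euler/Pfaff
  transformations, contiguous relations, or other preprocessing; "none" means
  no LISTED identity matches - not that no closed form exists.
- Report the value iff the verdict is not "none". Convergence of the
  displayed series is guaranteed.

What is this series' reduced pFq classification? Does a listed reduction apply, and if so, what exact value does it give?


At argument \frac{2}{5}: a 1F1 with upper {-\frac{3}{2}}, lower {\frac{2}{3}}, scaled by C = -\frac{2}{3}. Verdict: no listed reduction: x = \frac{2}{5} and upper {-\frac{3}{2}} fail every I1-I6 pattern.

Key observation: t_0 = -\frac{2}{3} here, and the product of the first k integers (prefactor -2/3) is k!.
Term ratio: r(k) = \frac{2}{5} * (k-\frac{3}{2}) / [(k+\frac{2}{3}) (k+1)] - poly over poly, x = \frac{2}{5} from leading terms; C = -\frac{2}{3} at k = 0.
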